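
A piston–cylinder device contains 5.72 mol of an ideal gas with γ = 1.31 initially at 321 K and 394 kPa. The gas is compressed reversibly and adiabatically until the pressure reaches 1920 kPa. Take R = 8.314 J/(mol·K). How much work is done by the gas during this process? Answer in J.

V₁ = nRT₁/P₁ = 5.72×8.314×321/394 = 38.7 L.
Adiabatic: T₂/T₁ = (P₂/P₁)^((γ−1)/γ) ⇒ T₂ = 321×(4.87)^0.237 = 467 K; V₂ = 11.6 L.
ΔU = nCvΔT = 5.72×26.8×(467−321) = 22400 J.
Q = 0 for an adiabatic process, so W = −ΔU = -22400 J.

-22400 J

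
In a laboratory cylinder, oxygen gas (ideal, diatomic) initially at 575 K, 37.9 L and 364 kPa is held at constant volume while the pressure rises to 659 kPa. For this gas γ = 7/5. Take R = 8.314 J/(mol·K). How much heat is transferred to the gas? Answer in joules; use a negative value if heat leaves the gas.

n = P₁V₁/(RT₁) = 364×37.9/(8.314×575) = 2.89 mol.
Isochoric: V stays 37.9 L; P/T = const ⇒ T₂ = 1040 K, P₂ = 659 kPa.
W = 0 (no volume change).
ΔU = nCvΔT = 2.89×20.8×(1040−575) = 28000 J.
Q = ΔU = 28000 J.

28000 J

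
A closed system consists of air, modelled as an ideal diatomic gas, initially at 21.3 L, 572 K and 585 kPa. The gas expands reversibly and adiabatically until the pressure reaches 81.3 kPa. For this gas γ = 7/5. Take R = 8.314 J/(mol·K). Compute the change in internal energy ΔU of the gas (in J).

-13400 J

n = P₁V₁/(RT₁) = 585×21.3/(8.314×572) = 2.62 mol.
Adiabatic: T₂/T₁ = (P₂/P₁)^((γ−1)/γ) ⇒ T₂ = 572×(0.139)^0.286 = 325 K; V₂ = 87.2 L.
For an ideal gas ΔU = nCvΔT with Cv = (5/2)R = 20.8 J/(mol·K).
ΔU = 2.62×20.8×(325−572) = -13400 J.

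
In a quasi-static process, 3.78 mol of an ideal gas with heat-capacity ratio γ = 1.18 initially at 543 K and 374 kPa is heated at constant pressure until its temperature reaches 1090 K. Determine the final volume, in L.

V₁ = nRT₁/P₁ = 3.78×8.314×543/374 = 45.6 L.
Isobaric: P stays 374 kPa; V/T = const ⇒ T₂ = 1090 K, V₂ = 91.6 L.

91.6 L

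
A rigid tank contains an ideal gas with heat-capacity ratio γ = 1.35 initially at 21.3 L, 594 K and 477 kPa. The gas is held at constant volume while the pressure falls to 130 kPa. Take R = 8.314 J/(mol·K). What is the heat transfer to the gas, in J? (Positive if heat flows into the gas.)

-21100 J

n = P₁V₁/(RT₁) = 477×21.3/(8.314×594) = 2.06 mol.
Isochoric: V stays 21.3 L; P/T = const ⇒ T₂ = 162 K, P₂ = 130 kPa.
W = 0 (no volume change).
ΔU = nCvΔT = 2.06×23.8×(162−594) = -21100 J.
Q = ΔU = -21100 J.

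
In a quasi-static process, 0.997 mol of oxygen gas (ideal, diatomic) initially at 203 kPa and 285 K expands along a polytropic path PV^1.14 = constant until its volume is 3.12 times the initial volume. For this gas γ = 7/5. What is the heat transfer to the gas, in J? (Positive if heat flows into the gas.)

V₁ = nRT₁/P₁ = 0.997×8.314×285/203 = 11.6 L.
Polytropic n=1.14: T₂ = T₁(V₁/V₂)^(n−1) = 285×(0.321)^0.14 = 243 K; P₂ = P₁(V₁/V₂)^n = 55.5 kPa.
W = (P₁V₁−P₂V₂)/(n−1) = (203×11.6−55.5×36.3)/0.14 = 2480 J.
ΔU = nCvΔT = 0.997×20.8×(243−285) = -870 J.
Q = ΔU + W = 1620 J.

1620 J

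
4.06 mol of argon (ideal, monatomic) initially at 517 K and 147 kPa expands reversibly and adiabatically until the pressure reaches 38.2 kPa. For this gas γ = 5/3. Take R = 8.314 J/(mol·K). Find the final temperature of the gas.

V₁ = nRT₁/P₁ = 4.06×8.314×517/147 = 119 L.
Adiabatic: T₂/T₁ = (P₂/P₁)^((γ−1)/γ) ⇒ T₂ = 517×(0.260)^0.400 = 302 K; V₂ = 266 L.

302 K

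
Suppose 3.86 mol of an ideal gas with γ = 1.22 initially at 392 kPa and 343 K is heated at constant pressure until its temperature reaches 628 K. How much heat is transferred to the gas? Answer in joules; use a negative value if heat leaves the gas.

50700 J

V₁ = nRT₁/P₁ = 3.86×8.314×343/392 = 28.1 L.
Isobaric: P stays 392 kPa; V/T = const ⇒ T₂ = 628 K, V₂ = 51.4 L.
W = PΔV = 392×(51.4−28.1) kPa·L = 9150 J.
ΔU = nCvΔT = 3.86×37.8×(628−343) = 41600 J.
Q = ΔU + W = nCpΔT = 50700 J.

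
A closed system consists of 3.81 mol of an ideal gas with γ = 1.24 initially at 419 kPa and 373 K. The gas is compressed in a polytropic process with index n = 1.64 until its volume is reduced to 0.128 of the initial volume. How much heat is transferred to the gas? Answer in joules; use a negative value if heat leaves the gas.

V₁ = nRT₁/P₁ = 3.81×8.314×373/419 = 28.2 L.
Polytropic n=1.64: T₂ = T₁(V₁/V₂)^(n−1) = 373×(7.81)^0.64 = 1390 K; P₂ = P₁(V₁/V₂)^n = 12200 kPa.
W = (P₁V₁−P₂V₂)/(n−1) = (419×28.2−12200×3.61)/0.64 = -50300 J.
ΔU = nCvΔT = 3.81×34.6×(1390−373) = 134000 J.
Q = ΔU + W = 83900 J.

83900 J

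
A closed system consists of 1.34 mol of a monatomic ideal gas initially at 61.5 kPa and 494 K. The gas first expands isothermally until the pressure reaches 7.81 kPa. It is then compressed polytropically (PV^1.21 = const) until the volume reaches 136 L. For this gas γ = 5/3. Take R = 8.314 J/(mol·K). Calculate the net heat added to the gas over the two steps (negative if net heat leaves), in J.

3950 J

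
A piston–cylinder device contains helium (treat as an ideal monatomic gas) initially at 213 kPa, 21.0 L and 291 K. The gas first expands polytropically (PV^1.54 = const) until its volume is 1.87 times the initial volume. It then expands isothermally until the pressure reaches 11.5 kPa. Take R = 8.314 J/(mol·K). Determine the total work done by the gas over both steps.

n = P₁V₁/(RT₁) = 213×21.0/(8.314×291) = 1.85 mol.
Step 1 — Polytropic n=1.54: T₂ = T₁(V₁/V₂)^(n−1) = 291×(0.535)^0.54 = 208 K; P₂ = P₁(V₁/V₂)^n = 81.2 kPa.
W = (P₁V₁−P₂V₂)/(n−1) = (213×21.0−81.2×39.3)/0.54 = 2380 J.
ΔU = nCvΔT = 1.85×12.5×(208−291) = -1920 J.
Q = ΔU + W = 451 J.
State after step 1: P = 81.2 kPa, V = 39.3 L, T = 208 K.
Step 2 — Isothermal: T stays 208 K; PV = const ⇒ V₂ = 277 L, P₂ = 11.5 kPa.
ΔU = 0 (ideal gas, T constant).
W = nRT ln(V₂/V₁) = 1.85×8.314×208×ln(7.06) = 6240 J.
Q = ΔU + W = 6240 J.
Net over both steps: W = 8610 J, Q = 6690 J, ΔU = -1920 J.

8610 J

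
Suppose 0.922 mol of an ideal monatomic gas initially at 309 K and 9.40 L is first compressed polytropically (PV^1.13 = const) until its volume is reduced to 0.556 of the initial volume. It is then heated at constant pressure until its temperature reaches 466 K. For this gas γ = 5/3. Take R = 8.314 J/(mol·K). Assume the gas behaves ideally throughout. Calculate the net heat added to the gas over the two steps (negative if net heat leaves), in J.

1380 J

P₁ = nRT₁/V₁ = 0.922×8.314×309/9.40 = 252 kPa.
Step 1 — Polytropic n=1.13: T₂ = T₁(V₁/V₂)^(n−1) = 309×(1.80)^0.13 = 334 K; P₂ = P₁(V₁/V₂)^n = 489 kPa.
W = (P₁V₁−P₂V₂)/(n−1) = (252×9.40−489×5.23)/0.13 = -1440 J.
ΔU = nCvΔT = 0.922×12.5×(334−309) = 282 J.
Q = ΔU + W = -1160 J.
State after step 1: P = 489 kPa, V = 5.23 L, T = 334 K.
Step 2 — Isobaric: P stays 489 kPa; V/T = const ⇒ T₂ = 466 K, V₂ = 7.30 L.
W = PΔV = 489×(7.30−5.23) kPa·L = 1020 J.
ΔU = nCvΔT = 0.922×12.5×(466−334) = 1520 J.
Q = ΔU + W = nCpΔT = 2540 J.
Net over both steps: W = -429 J, Q = 1380 J, ΔU = 1810 J.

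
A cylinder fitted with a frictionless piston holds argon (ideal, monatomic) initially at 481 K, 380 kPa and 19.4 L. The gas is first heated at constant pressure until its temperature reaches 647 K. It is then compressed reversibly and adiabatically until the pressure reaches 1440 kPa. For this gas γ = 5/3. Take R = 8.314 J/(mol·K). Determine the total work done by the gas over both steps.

n = P₁V₁/(RT₁) = 380×19.4/(8.314×481) = 1.84 mol.
Step 1 — Isobaric: P stays 380 kPa; V/T = const ⇒ T₂ = 647 K, V₂ = 26.1 L.
W = PΔV = 380×(26.1−19.4) kPa·L = 2540 J.
ΔU = nCvΔT = 1.84×12.5×(647−481) = 3820 J.
Q = ΔU + W = nCpΔT = 6360 J.
State after step 1: P = 380 kPa, V = 26.1 L, T = 647 K.
Step 2 — Adiabatic: T₂/T₁ = (P₂/P₁)^((γ−1)/γ) ⇒ T₂ = 647×(3.79)^0.400 = 1100 K; V₂ = 11.7 L.
ΔU = nCvΔT = 1.84×12.5×(1100−647) = 10500 J.
Q = 0 for an adiabatic process, so W = −ΔU = -10500 J.
Net over both steps: W = -7930 J, Q = 6360 J, ΔU = 14300 J.

-7930 J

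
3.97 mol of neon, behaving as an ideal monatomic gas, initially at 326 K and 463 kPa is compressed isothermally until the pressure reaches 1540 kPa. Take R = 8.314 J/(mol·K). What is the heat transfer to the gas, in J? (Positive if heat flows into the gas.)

-12900 J

V₁ = nRT₁/P₁ = 3.97×8.314×326/463 = 23.2 L.
Isothermal: T stays 326 K; PV = const ⇒ V₂ = 6.99 L, P₂ = 1540 kPa.
ΔU = 0 (ideal gas, T constant).
W = nRT ln(V₂/V₁) = 3.97×8.314×326×ln(0.301) = -12900 J.
Q = ΔU + W = -12900 J.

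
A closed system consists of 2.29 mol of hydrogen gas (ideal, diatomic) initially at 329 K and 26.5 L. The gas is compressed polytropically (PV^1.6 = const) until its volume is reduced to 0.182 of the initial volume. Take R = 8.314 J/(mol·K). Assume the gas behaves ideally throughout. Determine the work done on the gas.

18600 J

P₁ = nRT₁/V₁ = 2.29×8.314×329/26.5 = 236 kPa.
Polytropic n=1.6: T₂ = T₁(V₁/V₂)^(n−1) = 329×(5.49)^0.60 = 914 K; P₂ = P₁(V₁/V₂)^n = 3610 kPa.
W = (P₁V₁−P₂V₂)/(n−1) = (236×26.5−3610×4.82)/0.60 = -18600 J.
Work done on the gas = −W_by = 18600 J.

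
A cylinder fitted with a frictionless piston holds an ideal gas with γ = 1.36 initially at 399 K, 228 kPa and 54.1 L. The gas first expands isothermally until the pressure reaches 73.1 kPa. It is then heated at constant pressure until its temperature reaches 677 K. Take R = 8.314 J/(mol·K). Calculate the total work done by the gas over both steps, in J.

n = P₁V₁/(RT₁) = 228×54.1/(8.314×399) = 3.72 mol.
Step 1 — Isothermal: T stays 399 K; PV = const ⇒ V₂ = 169 L, P₂ = 73.1 kPa.
ΔU = 0 (ideal gas, T constant).
W = nRT ln(V₂/V₁) = 3.72×8.314×399×ln(3.12) = 14000 J.
Q = ΔU + W = 14000 J.
State after step 1: P = 73.1 kPa, V = 169 L, T = 399 K.
Step 2 — Isobaric: P stays 73.1 kPa; V/T = const ⇒ T₂ = 677 K, V₂ = 286 L.
W = PΔV = 73.1×(286−169) kPa·L = 8590 J.
ΔU = nCvΔT = 3.72×23.1×(677−399) = 23900 J.
Q = ΔU + W = nCpΔT = 32500 J.
Net over both steps: W = 22600 J, Q = 46500 J, ΔU = 23900 J.

22600 J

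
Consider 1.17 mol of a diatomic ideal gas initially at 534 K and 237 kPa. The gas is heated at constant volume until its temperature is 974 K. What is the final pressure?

432 kPa

V₁ = nRT₁/P₁ = 1.17×8.314×534/237 = 21.9 L.
Isochoric: V stays 21.9 L; P/T = const ⇒ T₂ = 974 K, P₂ = 432 kPa.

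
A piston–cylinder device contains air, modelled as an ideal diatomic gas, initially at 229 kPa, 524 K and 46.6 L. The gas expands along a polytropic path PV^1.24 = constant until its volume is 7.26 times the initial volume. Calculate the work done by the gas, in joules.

16800 J

n = P₁V₁/(RT₁) = 229×46.6/(8.314×524) = 2.45 mol.
Polytropic n=1.24: T₂ = T₁(V₁/V₂)^(n−1) = 524×(0.138)^0.24 = 326 K; P₂ = P₁(V₁/V₂)^n = 19.6 kPa.
W = (P₁V₁−P₂V₂)/(n−1) = (229×46.6−19.6×338)/0.24 = 16800 J.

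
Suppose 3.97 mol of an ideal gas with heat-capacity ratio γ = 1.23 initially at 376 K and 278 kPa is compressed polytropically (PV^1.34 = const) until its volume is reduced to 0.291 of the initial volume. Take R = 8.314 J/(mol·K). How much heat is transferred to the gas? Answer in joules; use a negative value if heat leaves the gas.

9100 J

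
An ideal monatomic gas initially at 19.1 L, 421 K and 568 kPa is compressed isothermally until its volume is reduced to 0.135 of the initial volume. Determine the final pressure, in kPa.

Isothermal: T stays 421 K; PV = const ⇒ V₂ = 2.58 L, P₂ = 4210 kPa.

4210 kPa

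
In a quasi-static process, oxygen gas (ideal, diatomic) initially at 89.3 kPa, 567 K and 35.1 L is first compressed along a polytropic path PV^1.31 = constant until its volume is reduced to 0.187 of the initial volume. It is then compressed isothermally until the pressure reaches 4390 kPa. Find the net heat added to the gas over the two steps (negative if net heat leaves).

-10500 J

n = P₁V₁/(RT₁) = 89.3×35.1/(8.314×567) = 0.665 mol.
Step 1 — Polytropic n=1.31: T₂ = T₁(V₁/V₂)^(n−1) = 567×(5.35)^0.31 = 953 K; P₂ = P₁(V₁/V₂)^n = 803 kPa.
W = (P₁V₁−P₂V₂)/(n−1) = (89.3×35.1−803×6.56)/0.31 = -6890 J.
ΔU = nCvΔT = 0.665×20.8×(953−567) = 5340 J.
Q = ΔU + W = -1550 J.
State after step 1: P = 803 kPa, V = 6.56 L, T = 953 K.
Step 2 — Isothermal: T stays 953 K; PV = const ⇒ V₂ = 1.20 L, P₂ = 4390 kPa.
ΔU = 0 (ideal gas, T constant).
W = nRT ln(V₂/V₁) = 0.665×8.314×953×ln(0.183) = -8950 J.
Q = ΔU + W = -8950 J.
Net over both steps: W = -15800 J, Q = -10500 J, ΔU = 5340 J.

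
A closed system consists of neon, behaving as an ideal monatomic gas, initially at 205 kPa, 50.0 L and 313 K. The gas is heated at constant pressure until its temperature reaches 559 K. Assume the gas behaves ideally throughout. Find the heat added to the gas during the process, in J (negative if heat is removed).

n = P₁V₁/(RT₁) = 205×50.0/(8.314×313) = 3.94 mol.
Isobaric: P stays 205 kPa; V/T = const ⇒ T₂ = 559 K, V₂ = 89.3 L.
W = PΔV = 205×(89.3−50.0) kPa·L = 8060 J.
ΔU = nCvΔT = 3.94×12.5×(559−313) = 12100 J.
Q = ΔU + W = nCpΔT = 20100 J.

20100 J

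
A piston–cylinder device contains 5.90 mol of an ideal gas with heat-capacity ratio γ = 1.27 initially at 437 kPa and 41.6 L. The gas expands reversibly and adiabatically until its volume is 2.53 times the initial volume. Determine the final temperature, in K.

288 K

T₁ = P₁V₁/(nR) = 437×41.6/(5.90×8.314) = 371 K.
Adiabatic: TV^(γ−1) = const ⇒ T₂ = 371×(0.395)^0.270 = 288 K; PV^γ = const ⇒ P₂ = 134 kPa.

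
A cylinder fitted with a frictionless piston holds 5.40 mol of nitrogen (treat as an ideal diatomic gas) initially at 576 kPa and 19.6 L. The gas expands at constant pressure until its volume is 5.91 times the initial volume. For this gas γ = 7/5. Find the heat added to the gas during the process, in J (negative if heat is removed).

194000 J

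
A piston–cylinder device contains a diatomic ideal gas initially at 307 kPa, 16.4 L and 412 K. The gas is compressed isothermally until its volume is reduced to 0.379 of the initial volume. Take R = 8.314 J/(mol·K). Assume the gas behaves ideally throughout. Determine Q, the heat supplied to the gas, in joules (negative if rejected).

-4880 J

n = P₁V₁/(RT₁) = 307×16.4/(8.314×412) = 1.47 mol.
Isothermal: T stays 412 K; PV = const ⇒ V₂ = 6.22 L, P₂ = 810 kPa.
ΔU = 0 (ideal gas, T constant).
W = nRT ln(V₂/V₁) = 1.47×8.314×412×ln(0.379) = -4880 J.
Q = ΔU + W = -4880 J.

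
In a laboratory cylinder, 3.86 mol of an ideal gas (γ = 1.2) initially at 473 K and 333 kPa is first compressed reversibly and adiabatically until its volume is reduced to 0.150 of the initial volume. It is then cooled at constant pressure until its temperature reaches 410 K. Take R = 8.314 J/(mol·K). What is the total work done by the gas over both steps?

V₁ = nRT₁/P₁ = 3.86×8.314×473/333 = 45.6 L.
Step 1 — Adiabatic: TV^(γ−1) = const ⇒ T₂ = 473×(6.67)^0.200 = 691 K; PV^γ = const ⇒ P₂ = 3240 kPa.
ΔU = nCvΔT = 3.86×41.6×(691−473) = 35000 J.
Q = 0 for an adiabatic process, so W = −ΔU = -35000 J.
State after step 1: P = 3240 kPa, V = 6.84 L, T = 691 K.
Step 2 — Isobaric: P stays 3240 kPa; V/T = const ⇒ T₂ = 410 K, V₂ = 4.06 L.
W = PΔV = 3240×(4.06−6.84) kPa·L = -9030 J.
ΔU = nCvΔT = 3.86×41.6×(410−691) = -45100 J.
Q = ΔU + W = nCpΔT = -54200 J.
Net over both steps: W = -44000 J, Q = -54200 J, ΔU = -10100 J.

-44000 J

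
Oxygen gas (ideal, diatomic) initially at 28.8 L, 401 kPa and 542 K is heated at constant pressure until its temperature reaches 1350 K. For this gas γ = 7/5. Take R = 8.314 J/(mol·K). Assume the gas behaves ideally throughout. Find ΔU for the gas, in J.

n = P₁V₁/(RT₁) = 401×28.8/(8.314×542) = 2.56 mol.
Isobaric: P stays 401 kPa; V/T = const ⇒ T₂ = 1350 K, V₂ = 71.7 L.
For an ideal gas ΔU = nCvΔT with Cv = (5/2)R = 20.8 J/(mol·K).
ΔU = 2.56×20.8×(1350−542) = 43000 J.

43000 J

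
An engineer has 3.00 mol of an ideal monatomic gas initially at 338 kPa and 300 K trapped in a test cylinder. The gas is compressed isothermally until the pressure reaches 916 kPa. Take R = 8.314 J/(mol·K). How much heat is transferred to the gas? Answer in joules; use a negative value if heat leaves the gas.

-7460 J

V₁ = nRT₁/P₁ = 3.00×8.314×300/338 = 22.1 L.
Isothermal: T stays 300 K; PV = const ⇒ V₂ = 8.17 L, P₂ = 916 kPa.
ΔU = 0 (ideal gas, T constant).
W = nRT ln(V₂/V₁) = 3.00×8.314×300×ln(0.369) = -7460 J.
Q = ΔU + W = -7460 J.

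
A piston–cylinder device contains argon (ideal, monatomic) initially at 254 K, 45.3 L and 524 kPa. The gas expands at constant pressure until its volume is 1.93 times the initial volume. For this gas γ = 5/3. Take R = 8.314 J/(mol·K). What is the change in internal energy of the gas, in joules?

33100 J

n = P₁V₁/(RT₁) = 524×45.3/(8.314×254) = 11.2 mol.
Isobaric: P stays 524 kPa; V/T = const ⇒ T₂ = 490 K, V₂ = 87.4 L.
For an ideal gas ΔU = nCvΔT with Cv = (3/2)R = 12.5 J/(mol·K).
ΔU = 11.2×12.5×(490−254) = 33100 J.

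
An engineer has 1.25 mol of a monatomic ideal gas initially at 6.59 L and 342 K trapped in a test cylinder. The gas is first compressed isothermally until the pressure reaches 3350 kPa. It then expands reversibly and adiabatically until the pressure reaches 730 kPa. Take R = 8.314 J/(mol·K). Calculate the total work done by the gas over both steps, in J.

-4060 J

P₁ = nRT₁/V₁ = 1.25×8.314×342/6.59 = 539 kPa.
Step 1 — Isothermal: T stays 342 K; PV = const ⇒ V₂ = 1.06 L, P₂ = 3350 kPa.
ΔU = 0 (ideal gas, T constant).
W = nRT ln(V₂/V₁) = 1.25×8.314×342×ln(0.161) = -6490 J.
Q = ΔU + W = -6490 J.
State after step 1: P = 3350 kPa, V = 1.06 L, T = 342 K.
Step 2 — Adiabatic: T₂/T₁ = (P₂/P₁)^((γ−1)/γ) ⇒ T₂ = 342×(0.218)^0.400 = 186 K; V₂ = 2.65 L.
ΔU = nCvΔT = 1.25×12.5×(186−342) = -2430 J.
Q = 0 for an adiabatic process, so W = −ΔU = 2430 J.
Net over both steps: W = -4060 J, Q = -6490 J, ΔU = -2430 J.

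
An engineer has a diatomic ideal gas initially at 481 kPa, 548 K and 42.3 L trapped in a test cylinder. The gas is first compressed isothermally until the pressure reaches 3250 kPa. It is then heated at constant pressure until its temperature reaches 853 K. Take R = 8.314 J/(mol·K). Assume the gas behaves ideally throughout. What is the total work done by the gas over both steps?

-27500 J

n = P₁V₁/(RT₁) = 481×42.3/(8.314×548) = 4.47 mol.
Step 1 — Isothermal: T stays 548 K; PV = const ⇒ V₂ = 6.26 L, P₂ = 3250 kPa.
ΔU = 0 (ideal gas, T constant).
W = nRT ln(V₂/V₁) = 4.47×8.314×548×ln(0.148) = -38900 J.
Q = ΔU + W = -38900 J.
State after step 1: P = 3250 kPa, V = 6.26 L, T = 548 K.
Step 2 — Isobaric: P stays 3250 kPa; V/T = const ⇒ T₂ = 853 K, V₂ = 9.74 L.
W = PΔV = 3250×(9.74−6.26) kPa·L = 11300 J.
ΔU = nCvΔT = 4.47×20.8×(853−548) = 28300 J.
Q = ΔU + W = nCpΔT = 39600 J.
Net over both steps: W = -27500 J, Q = 762 J, ΔU = 28300 J.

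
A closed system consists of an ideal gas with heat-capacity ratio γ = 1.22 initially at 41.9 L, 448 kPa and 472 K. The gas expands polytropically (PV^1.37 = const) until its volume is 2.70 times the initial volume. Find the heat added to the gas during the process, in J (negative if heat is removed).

-10600 J

n = P₁V₁/(RT₁) = 448×41.9/(8.314×472) = 4.78 mol.
Polytropic n=1.37: T₂ = T₁(V₁/V₂)^(n−1) = 472×(0.370)^0.37 = 327 K; P₂ = P₁(V₁/V₂)^n = 115 kPa.
W = (P₁V₁−P₂V₂)/(n−1) = (448×41.9−115×113)/0.37 = 15600 J.
ΔU = nCvΔT = 4.78×37.8×(327−472) = -26200 J.
Q = ΔU + W = -10600 J.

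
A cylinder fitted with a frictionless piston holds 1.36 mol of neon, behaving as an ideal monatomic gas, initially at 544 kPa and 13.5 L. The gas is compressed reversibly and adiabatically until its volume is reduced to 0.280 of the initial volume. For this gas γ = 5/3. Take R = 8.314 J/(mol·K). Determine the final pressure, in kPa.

4540 kPa

T₁ = P₁V₁/(nR) = 544×13.5/(1.36×8.314) = 650 K.
Adiabatic: TV^(γ−1) = const ⇒ T₂ = 650×(3.57)^0.667 = 1520 K; PV^γ = const ⇒ P₂ = 4540 kPa.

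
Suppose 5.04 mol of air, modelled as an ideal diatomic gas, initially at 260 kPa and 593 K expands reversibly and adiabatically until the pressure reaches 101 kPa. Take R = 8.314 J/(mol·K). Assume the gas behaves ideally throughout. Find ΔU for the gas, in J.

-14700 J

V₁ = nRT₁/P₁ = 5.04×8.314×593/260 = 95.6 L.
Adiabatic: T₂/T₁ = (P₂/P₁)^((γ−1)/γ) ⇒ T₂ = 593×(0.388)^0.286 = 453 K; V₂ = 188 L.
For an ideal gas ΔU = nCvΔT with Cv = (5/2)R = 20.8 J/(mol·K).
ΔU = 5.04×20.8×(453−593) = -14700 J.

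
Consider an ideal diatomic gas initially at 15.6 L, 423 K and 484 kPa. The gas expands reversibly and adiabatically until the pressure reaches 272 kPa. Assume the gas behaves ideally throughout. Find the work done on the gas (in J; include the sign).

-2870 J

n = P₁V₁/(RT₁) = 484×15.6/(8.314×423) = 2.15 mol.
Adiabatic: T₂/T₁ = (P₂/P₁)^((γ−1)/γ) ⇒ T₂ = 423×(0.562)^0.286 = 359 K; V₂ = 23.5 L.
ΔU = nCvΔT = 2.15×20.8×(359−423) = -2870 J.
Q = 0 for an adiabatic process, so W = −ΔU = 2870 J.
Work done on the gas = −W_by = -2870 J.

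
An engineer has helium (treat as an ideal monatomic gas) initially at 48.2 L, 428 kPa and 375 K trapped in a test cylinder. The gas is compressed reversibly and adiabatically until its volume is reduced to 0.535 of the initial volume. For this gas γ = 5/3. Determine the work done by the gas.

-16000 J

n = P₁V₁/(RT₁) = 428×48.2/(8.314×375) = 6.62 mol.
Adiabatic: TV^(γ−1) = const ⇒ T₂ = 375×(1.87)^0.667 = 569 K; PV^γ = const ⇒ P₂ = 1210 kPa.
ΔU = nCvΔT = 6.62×12.5×(569−375) = 16000 J.
Q = 0 for an adiabatic process, so W = −ΔU = -16000 J.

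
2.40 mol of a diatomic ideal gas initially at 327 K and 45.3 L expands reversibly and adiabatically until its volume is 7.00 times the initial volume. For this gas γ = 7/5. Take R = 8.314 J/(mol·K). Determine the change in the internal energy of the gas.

P₁ = nRT₁/V₁ = 2.40×8.314×327/45.3 = 144 kPa.
Adiabatic: TV^(γ−1) = const ⇒ T₂ = 327×(0.143)^0.400 = 150 K; PV^γ = const ⇒ P₂ = 9.45 kPa.
For an ideal gas ΔU = nCvΔT with Cv = (5/2)R = 20.8 J/(mol·K).
ΔU = 2.40×20.8×(150−327) = -8820 J.

-8820 J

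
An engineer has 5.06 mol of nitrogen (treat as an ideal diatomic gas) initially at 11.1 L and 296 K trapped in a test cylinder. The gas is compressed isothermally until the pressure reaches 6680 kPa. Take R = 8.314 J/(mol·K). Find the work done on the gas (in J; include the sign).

22200 J

P₁ = nRT₁/V₁ = 5.06×8.314×296/11.1 = 1120 kPa.
Isothermal: T stays 296 K; PV = const ⇒ V₂ = 1.86 L, P₂ = 6680 kPa.
W = nRT ln(V₂/V₁) = 5.06×8.314×296×ln(0.168) = -22200 J.
Work done on the gas = −W_by = 22200 J.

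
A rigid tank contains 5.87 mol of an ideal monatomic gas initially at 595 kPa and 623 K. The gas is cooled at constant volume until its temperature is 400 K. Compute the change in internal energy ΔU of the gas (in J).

-16300 J

V₁ = nRT₁/P₁ = 5.87×8.314×623/595 = 51.1 L.
Isochoric: V stays 51.1 L; P/T = const ⇒ T₂ = 400 K, P₂ = 382 kPa.
For an ideal gas ΔU = nCvΔT with Cv = (3/2)R = 12.5 J/(mol·K).
ΔU = 5.87×12.5×(400−623) = -16300 J.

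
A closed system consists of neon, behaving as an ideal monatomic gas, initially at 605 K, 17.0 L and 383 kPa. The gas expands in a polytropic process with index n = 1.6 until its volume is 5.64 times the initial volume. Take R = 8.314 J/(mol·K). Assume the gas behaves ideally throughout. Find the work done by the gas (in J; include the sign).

7010 J

n = P₁V₁/(RT₁) = 383×17.0/(8.314×605) = 1.29 mol.
Polytropic n=1.6: T₂ = T₁(V₁/V₂)^(n−1) = 605×(0.177)^0.60 = 214 K; P₂ = P₁(V₁/V₂)^n = 24.1 kPa.
W = (P₁V₁−P₂V₂)/(n−1) = (383×17.0−24.1×95.9)/0.60 = 7010 J.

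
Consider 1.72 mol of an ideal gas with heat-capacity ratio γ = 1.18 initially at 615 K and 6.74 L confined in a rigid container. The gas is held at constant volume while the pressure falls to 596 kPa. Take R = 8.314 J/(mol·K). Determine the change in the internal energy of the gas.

P₁ = nRT₁/V₁ = 1.72×8.314×615/6.74 = 1300 kPa.
Isochoric: V stays 6.74 L; P/T = const ⇒ T₂ = 281 K, P₂ = 596 kPa.
For an ideal gas ΔU = nCvΔT with Cv = R/(γ−1) = 46.2 J/(mol·K).
ΔU = 1.72×46.2×(281−615) = -26500 J.

-26500 J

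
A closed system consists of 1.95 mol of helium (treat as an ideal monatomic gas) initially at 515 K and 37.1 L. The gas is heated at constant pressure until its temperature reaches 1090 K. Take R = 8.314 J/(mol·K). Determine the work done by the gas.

P₁ = nRT₁/V₁ = 1.95×8.314×515/37.1 = 225 kPa.
Isobaric: P stays 225 kPa; V/T = const ⇒ T₂ = 1090 K, V₂ = 78.5 L.
W = PΔV = 225×(78.5−37.1) kPa·L = 9320 J.

9320 J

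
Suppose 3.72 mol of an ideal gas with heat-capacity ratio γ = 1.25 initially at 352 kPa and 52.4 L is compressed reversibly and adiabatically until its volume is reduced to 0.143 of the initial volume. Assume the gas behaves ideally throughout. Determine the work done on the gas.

46200 J

T₁ = P₁V₁/(nR) = 352×52.4/(3.72×8.314) = 596 K.
Adiabatic: TV^(γ−1) = const ⇒ T₂ = 596×(6.99)^0.250 = 970 K; PV^γ = const ⇒ P₂ = 4000 kPa.
ΔU = nCvΔT = 3.72×33.3×(970−596) = 46200 J.
Q = 0 for an adiabatic process, so W = −ΔU = -46200 J.
Work done on the gas = −W_by = 46200 J.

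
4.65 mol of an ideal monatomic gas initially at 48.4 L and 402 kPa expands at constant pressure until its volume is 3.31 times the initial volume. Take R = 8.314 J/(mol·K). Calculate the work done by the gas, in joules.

44900 J

T₁ = P₁V₁/(nR) = 402×48.4/(4.65×8.314) = 503 K.
Isobaric: P stays 402 kPa; V/T = const ⇒ T₂ = 1670 K, V₂ = 160 L.
W = PΔV = 402×(160−48.4) kPa·L = 44900 J.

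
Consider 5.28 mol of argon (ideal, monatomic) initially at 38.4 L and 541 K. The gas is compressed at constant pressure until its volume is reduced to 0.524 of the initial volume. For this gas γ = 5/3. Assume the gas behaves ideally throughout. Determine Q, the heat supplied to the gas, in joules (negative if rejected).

-28300 J

P₁ = nRT₁/V₁ = 5.28×8.314×541/38.4 = 618 kPa.
Isobaric: P stays 618 kPa; V/T = const ⇒ T₂ = 283 K, V₂ = 20.1 L.
W = PΔV = 618×(20.1−38.4) kPa·L = -11300 J.
ΔU = nCvΔT = 5.28×12.5×(283−541) = -17000 J.
Q = ΔU + W = nCpΔT = -28300 J.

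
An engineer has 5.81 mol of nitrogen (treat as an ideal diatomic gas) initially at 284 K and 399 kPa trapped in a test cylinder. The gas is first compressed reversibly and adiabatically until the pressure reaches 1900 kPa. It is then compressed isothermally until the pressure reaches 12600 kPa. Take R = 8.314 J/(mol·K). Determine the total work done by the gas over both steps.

V₁ = nRT₁/P₁ = 5.81×8.314×284/399 = 34.4 L.
Step 1 — Adiabatic: T₂/T₁ = (P₂/P₁)^((γ−1)/γ) ⇒ T₂ = 284×(4.76)^0.286 = 444 K; V₂ = 11.3 L.
ΔU = nCvΔT = 5.81×20.8×(444−284) = 19300 J.
Q = 0 for an adiabatic process, so W = −ΔU = -19300 J.
State after step 1: P = 1900 kPa, V = 11.3 L, T = 444 K.
Step 2 — Isothermal: T stays 444 K; PV = const ⇒ V₂ = 1.70 L, P₂ = 12600 kPa.
ΔU = 0 (ideal gas, T constant).
W = nRT ln(V₂/V₁) = 5.81×8.314×444×ln(0.151) = -40500 J.
Q = ΔU + W = -40500 J.
Net over both steps: W = -59800 J, Q = -40500 J, ΔU = 19300 J.

-59800 J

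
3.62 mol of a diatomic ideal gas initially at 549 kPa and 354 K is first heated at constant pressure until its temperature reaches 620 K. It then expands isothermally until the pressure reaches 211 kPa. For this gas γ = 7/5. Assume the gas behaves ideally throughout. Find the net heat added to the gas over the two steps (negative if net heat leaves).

V₁ = nRT₁/P₁ = 3.62×8.314×354/549 = 19.4 L.
Step 1 — Isobaric: P stays 549 kPa; V/T = const ⇒ T₂ = 620 K, V₂ = 34.0 L.
W = PΔV = 549×(34.0−19.4) kPa·L = 8010 J.
ΔU = nCvΔT = 3.62×20.8×(620−354) = 20000 J.
Q = ΔU + W = nCpΔT = 28000 J.
State after step 1: P = 549 kPa, V = 34.0 L, T = 620 K.
Step 2 — Isothermal: T stays 620 K; PV = const ⇒ V₂ = 88.4 L, P₂ = 211 kPa.
ΔU = 0 (ideal gas, T constant).
W = nRT ln(V₂/V₁) = 3.62×8.314×620×ln(2.60) = 17800 J.
Q = ΔU + W = 17800 J.
Net over both steps: W = 25800 J, Q = 45900 J, ΔU = 20000 J.

45900 J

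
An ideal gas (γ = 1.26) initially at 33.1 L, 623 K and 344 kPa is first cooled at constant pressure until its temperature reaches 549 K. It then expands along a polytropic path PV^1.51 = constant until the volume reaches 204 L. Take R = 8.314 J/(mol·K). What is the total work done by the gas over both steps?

n = P₁V₁/(RT₁) = 344×33.1/(8.314×623) = 2.20 mol.
Step 1 — Isobaric: P stays 344 kPa; V/T = const ⇒ T₂ = 549 K, V₂ = 29.2 L.
W = PΔV = 344×(29.2−33.1) kPa·L = -1350 J.
ΔU = nCvΔT = 2.20×32.0×(549−623) = -5200 J.
Q = ΔU + W = nCpΔT = -6550 J.
State after step 1: P = 344 kPa, V = 29.2 L, T = 549 K.
Step 2 — Polytropic n=1.51: T₂ = T₁(V₁/V₂)^(n−1) = 549×(0.143)^0.51 = 204 K; P₂ = P₁(V₁/V₂)^n = 18.2 kPa.
W = (P₁V₁−P₂V₂)/(n−1) = (344×29.2−18.2×204)/0.51 = 12400 J.
ΔU = nCvΔT = 2.20×32.0×(204−549) = -24300 J.
Q = ΔU + W = -11900 J.
Net over both steps: W = 11000 J, Q = -18500 J, ΔU = -29500 J.

11000 J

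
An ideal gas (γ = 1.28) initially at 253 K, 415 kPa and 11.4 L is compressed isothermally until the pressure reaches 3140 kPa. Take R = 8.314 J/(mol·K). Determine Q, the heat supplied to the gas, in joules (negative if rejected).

-9570 J

n = P₁V₁/(RT₁) = 415×11.4/(8.314×253) = 2.25 mol.
Isothermal: T stays 253 K; PV = const ⇒ V₂ = 1.51 L, P₂ = 3140 kPa.
ΔU = 0 (ideal gas, T constant).
W = nRT ln(V₂/V₁) = 2.25×8.314×253×ln(0.132) = -9570 J.
Q = ΔU + W = -9570 J.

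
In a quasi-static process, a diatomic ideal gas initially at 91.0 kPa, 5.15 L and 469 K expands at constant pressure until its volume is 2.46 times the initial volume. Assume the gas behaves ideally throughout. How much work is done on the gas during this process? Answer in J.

-684 J

n = P₁V₁/(RT₁) = 91.0×5.15/(8.314×469) = 0.120 mol.
Isobaric: P stays 91.0 kPa; V/T = const ⇒ T₂ = 1150 K, V₂ = 12.7 L.
W = PΔV = 91.0×(12.7−5.15) kPa·L = 684 J.
Work done on the gas = −W_by = -684 J.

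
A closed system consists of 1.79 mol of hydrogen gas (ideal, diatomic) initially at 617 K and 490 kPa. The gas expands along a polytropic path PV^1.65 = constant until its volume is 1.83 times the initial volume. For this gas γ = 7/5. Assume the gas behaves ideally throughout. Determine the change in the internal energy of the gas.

-7460 J

V₁ = nRT₁/P₁ = 1.79×8.314×617/490 = 18.7 L.
Polytropic n=1.65: T₂ = T₁(V₁/V₂)^(n−1) = 617×(0.546)^0.65 = 417 K; P₂ = P₁(V₁/V₂)^n = 181 kPa.
For an ideal gas ΔU = nCvΔT with Cv = (5/2)R = 20.8 J/(mol·K).
ΔU = 1.79×20.8×(417−617) = -7460 J.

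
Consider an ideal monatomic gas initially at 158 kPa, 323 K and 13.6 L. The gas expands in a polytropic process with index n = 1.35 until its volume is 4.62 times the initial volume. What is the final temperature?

189 K

Polytropic n=1.35: T₂ = T₁(V₁/V₂)^(n−1) = 323×(0.216)^0.35 = 189 K; P₂ = P₁(V₁/V₂)^n = 20.0 kPa.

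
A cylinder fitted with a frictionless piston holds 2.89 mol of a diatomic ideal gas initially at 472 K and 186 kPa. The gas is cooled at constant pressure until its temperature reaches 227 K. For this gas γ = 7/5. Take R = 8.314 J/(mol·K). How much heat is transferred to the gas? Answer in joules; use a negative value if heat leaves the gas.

V₁ = nRT₁/P₁ = 2.89×8.314×472/186 = 61.0 L.
Isobaric: P stays 186 kPa; V/T = const ⇒ T₂ = 227 K, V₂ = 29.3 L.
W = PΔV = 186×(29.3−61.0) kPa·L = -5890 J.
ΔU = nCvΔT = 2.89×20.8×(227−472) = -14700 J.
Q = ΔU + W = nCpΔT = -20600 J.

-20600 J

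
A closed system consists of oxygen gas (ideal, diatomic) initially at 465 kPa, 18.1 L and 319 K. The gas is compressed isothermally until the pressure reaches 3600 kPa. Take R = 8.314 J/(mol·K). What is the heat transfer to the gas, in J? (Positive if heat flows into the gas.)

-17200 J

n = P₁V₁/(RT₁) = 465×18.1/(8.314×319) = 3.17 mol.
Isothermal: T stays 319 K; PV = const ⇒ V₂ = 2.34 L, P₂ = 3600 kPa.
ΔU = 0 (ideal gas, T constant).
W = nRT ln(V₂/V₁) = 3.17×8.314×319×ln(0.129) = -17200 J.
Q = ΔU + W = -17200 J.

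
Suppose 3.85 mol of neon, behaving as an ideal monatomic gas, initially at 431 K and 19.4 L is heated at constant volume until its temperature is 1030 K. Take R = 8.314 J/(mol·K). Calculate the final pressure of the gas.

1700 kPa

P₁ = nRT₁/V₁ = 3.85×8.314×431/19.4 = 711 kPa.
Isochoric: V stays 19.4 L; P/T = const ⇒ T₂ = 1030 K, P₂ = 1700 kPa.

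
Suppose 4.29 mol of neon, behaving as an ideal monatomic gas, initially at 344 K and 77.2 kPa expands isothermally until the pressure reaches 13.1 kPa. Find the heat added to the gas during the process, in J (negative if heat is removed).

21800 J

V₁ = nRT₁/P₁ = 4.29×8.314×344/77.2 = 159 L.
Isothermal: T stays 344 K; PV = const ⇒ V₂ = 937 L, P₂ = 13.1 kPa.
ΔU = 0 (ideal gas, T constant).
W = nRT ln(V₂/V₁) = 4.29×8.314×344×ln(5.89) = 21800 J.
Q = ΔU + W = 21800 J.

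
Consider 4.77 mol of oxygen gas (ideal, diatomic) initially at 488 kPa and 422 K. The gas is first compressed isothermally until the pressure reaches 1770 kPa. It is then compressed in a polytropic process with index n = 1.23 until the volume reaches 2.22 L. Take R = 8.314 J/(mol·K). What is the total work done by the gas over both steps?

-50300 J

V₁ = nRT₁/P₁ = 4.77×8.314×422/488 = 34.3 L.
Step 1 — Isothermal: T stays 422 K; PV = const ⇒ V₂ = 9.46 L, P₂ = 1770 kPa.
ΔU = 0 (ideal gas, T constant).
W = nRT ln(V₂/V₁) = 4.77×8.314×422×ln(0.276) = -21600 J.
Q = ΔU + W = -21600 J.
State after step 1: P = 1770 kPa, V = 9.46 L, T = 422 K.
Step 2 — Polytropic n=1.23: T₂ = T₁(V₁/V₂)^(n−1) = 422×(4.26)^0.23 = 589 K; P₂ = P₁(V₁/V₂)^n = 10500 kPa.
W = (P₁V₁−P₂V₂)/(n−1) = (1770×9.46−10500×2.22)/0.23 = -28800 J.
ΔU = nCvΔT = 4.77×20.8×(589−422) = 16500 J.
Q = ΔU + W = -12200 J.
Net over both steps: W = -50300 J, Q = -33800 J, ΔU = 16500 J.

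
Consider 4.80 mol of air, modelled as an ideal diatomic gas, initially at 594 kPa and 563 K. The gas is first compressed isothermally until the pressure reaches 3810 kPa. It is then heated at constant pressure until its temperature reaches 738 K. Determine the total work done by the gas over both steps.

V₁ = nRT₁/P₁ = 4.80×8.314×563/594 = 37.8 L.
Step 1 — Isothermal: T stays 563 K; PV = const ⇒ V₂ = 5.90 L, P₂ = 3810 kPa.
ΔU = 0 (ideal gas, T constant).
W = nRT ln(V₂/V₁) = 4.80×8.314×563×ln(0.156) = -41800 J.
Q = ΔU + W = -41800 J.
State after step 1: P = 3810 kPa, V = 5.90 L, T = 563 K.
Step 2 — Isobaric: P stays 3810 kPa; V/T = const ⇒ T₂ = 738 K, V₂ = 7.73 L.
W = PΔV = 3810×(7.73−5.90) kPa·L = 6980 J.
ΔU = nCvΔT = 4.80×20.8×(738−563) = 17500 J.
Q = ΔU + W = nCpΔT = 24400 J.
Net over both steps: W = -34800 J, Q = -17300 J, ΔU = 17500 J.

-34800 J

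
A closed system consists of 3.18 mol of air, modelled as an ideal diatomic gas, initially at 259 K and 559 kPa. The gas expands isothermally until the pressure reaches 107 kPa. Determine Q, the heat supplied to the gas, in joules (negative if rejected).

11300 J

V₁ = nRT₁/P₁ = 3.18×8.314×259/559 = 12.2 L.
Isothermal: T stays 259 K; PV = const ⇒ V₂ = 64.0 L, P₂ = 107 kPa.
ΔU = 0 (ideal gas, T constant).
W = nRT ln(V₂/V₁) = 3.18×8.314×259×ln(5.22) = 11300 J.
Q = ΔU + W = 11300 J.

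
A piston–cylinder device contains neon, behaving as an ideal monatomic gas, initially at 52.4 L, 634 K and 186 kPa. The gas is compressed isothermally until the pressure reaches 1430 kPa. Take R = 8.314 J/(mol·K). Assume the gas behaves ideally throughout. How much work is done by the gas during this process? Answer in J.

-19900 J

n = P₁V₁/(RT₁) = 186×52.4/(8.314×634) = 1.85 mol.
Isothermal: T stays 634 K; PV = const ⇒ V₂ = 6.82 L, P₂ = 1430 kPa.
W = nRT ln(V₂/V₁) = 1.85×8.314×634×ln(0.130) = -19900 J.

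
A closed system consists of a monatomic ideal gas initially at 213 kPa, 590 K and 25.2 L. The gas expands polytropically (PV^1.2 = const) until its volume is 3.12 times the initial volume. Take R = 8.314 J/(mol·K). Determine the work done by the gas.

n = P₁V₁/(RT₁) = 213×25.2/(8.314×590) = 1.09 mol.
Polytropic n=1.2: T₂ = T₁(V₁/V₂)^(n−1) = 590×(0.321)^0.20 = 470 K; P₂ = P₁(V₁/V₂)^n = 54.4 kPa.
W = (P₁V₁−P₂V₂)/(n−1) = (213×25.2−54.4×78.6)/0.20 = 5460 J.

5460 J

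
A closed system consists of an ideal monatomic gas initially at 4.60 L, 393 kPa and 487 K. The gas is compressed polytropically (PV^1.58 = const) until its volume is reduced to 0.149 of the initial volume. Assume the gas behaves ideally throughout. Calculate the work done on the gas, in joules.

6290 J

n = P₁V₁/(RT₁) = 393×4.60/(8.314×487) = 0.446 mol.
Polytropic n=1.58: T₂ = T₁(V₁/V₂)^(n−1) = 487×(6.71)^0.58 = 1470 K; P₂ = P₁(V₁/V₂)^n = 7960 kPa.
W = (P₁V₁−P₂V₂)/(n−1) = (393×4.60−7960×0.685)/0.58 = -6290 J.
Work done on the gas = −W_by = 6290 J.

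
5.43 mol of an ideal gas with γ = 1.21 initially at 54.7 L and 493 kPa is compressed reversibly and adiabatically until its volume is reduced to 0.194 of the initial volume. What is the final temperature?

843 K

T₁ = P₁V₁/(nR) = 493×54.7/(5.43×8.314) = 597 K.
Adiabatic: TV^(γ−1) = const ⇒ T₂ = 597×(5.15)^0.210 = 843 K; PV^γ = const ⇒ P₂ = 3590 kPa.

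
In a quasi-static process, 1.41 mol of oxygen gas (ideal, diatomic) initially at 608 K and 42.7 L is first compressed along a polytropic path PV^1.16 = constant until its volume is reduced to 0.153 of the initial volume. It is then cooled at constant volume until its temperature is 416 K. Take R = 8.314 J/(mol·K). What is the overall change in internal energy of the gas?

P₁ = nRT₁/V₁ = 1.41×8.314×608/42.7 = 167 kPa.
Step 1 — Polytropic n=1.16: T₂ = T₁(V₁/V₂)^(n−1) = 608×(6.54)^0.16 = 821 K; P₂ = P₁(V₁/V₂)^n = 1470 kPa.
W = (P₁V₁−P₂V₂)/(n−1) = (167×42.7−1470×6.53)/0.16 = -15600 J.
ΔU = nCvΔT = 1.41×20.8×(821−608) = 6240 J.
Q = ΔU + W = -9360 J.
State after step 1: P = 1470 kPa, V = 6.53 L, T = 821 K.
Step 2 — Isochoric: V stays 6.53 L; P/T = const ⇒ T₂ = 416 K, P₂ = 746 kPa.
W = 0 (no volume change).
ΔU = nCvΔT = 1.41×20.8×(416−821) = -11900 J.
Q = ΔU = -11900 J.
Net over both steps: W = -15600 J, Q = -21200 J, ΔU = -5630 J.

-5630 J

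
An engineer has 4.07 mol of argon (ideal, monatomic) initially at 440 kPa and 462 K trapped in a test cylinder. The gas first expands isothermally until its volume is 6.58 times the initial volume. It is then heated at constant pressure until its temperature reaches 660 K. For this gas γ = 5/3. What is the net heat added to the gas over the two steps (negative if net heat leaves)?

46200 J

V₁ = nRT₁/P₁ = 4.07×8.314×462/440 = 35.5 L.
Step 1 — Isothermal: T stays 462 K; PV = const ⇒ V₂ = 234 L, P₂ = 66.9 kPa.
ΔU = 0 (ideal gas, T constant).
W = nRT ln(V₂/V₁) = 4.07×8.314×462×ln(6.58) = 29500 J.
Q = ΔU + W = 29500 J.
State after step 1: P = 66.9 kPa, V = 234 L, T = 462 K.
Step 2 — Isobaric: P stays 66.9 kPa; V/T = const ⇒ T₂ = 660 K, V₂ = 334 L.
W = PΔV = 66.9×(334−234) kPa·L = 6700 J.
ΔU = nCvΔT = 4.07×12.5×(660−462) = 10000 J.
Q = ΔU + W = nCpΔT = 16700 J.
Net over both steps: W = 36200 J, Q = 46200 J, ΔU = 10000 J.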